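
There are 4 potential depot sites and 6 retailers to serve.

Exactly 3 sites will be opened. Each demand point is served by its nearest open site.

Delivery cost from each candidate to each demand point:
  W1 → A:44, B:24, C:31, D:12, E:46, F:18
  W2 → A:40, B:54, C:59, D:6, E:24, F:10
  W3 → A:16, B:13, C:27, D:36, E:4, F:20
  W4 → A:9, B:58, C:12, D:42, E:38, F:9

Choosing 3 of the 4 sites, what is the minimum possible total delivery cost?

53

Open {W2, W3, W4}.
  A→W4 9, B→W3 13, C→W4 12, D→W2 6, E→W3 4, F→W4 9  ⇒ total 53.
Compare {W1, W3, W4}: total 59.
Compare {W1, W2, W3}: total 76.
No size-3 selection does better; minimum is 53.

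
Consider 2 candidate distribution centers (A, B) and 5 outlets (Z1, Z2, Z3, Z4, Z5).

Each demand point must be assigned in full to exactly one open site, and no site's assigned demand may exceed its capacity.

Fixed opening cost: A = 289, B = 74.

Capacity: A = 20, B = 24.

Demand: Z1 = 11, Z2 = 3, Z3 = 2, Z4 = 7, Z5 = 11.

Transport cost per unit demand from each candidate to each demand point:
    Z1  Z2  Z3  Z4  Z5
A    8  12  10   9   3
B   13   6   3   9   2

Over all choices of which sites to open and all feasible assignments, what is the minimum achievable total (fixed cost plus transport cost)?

560

Open {A, B}; cheapest assignment that respects the capacities:
  A (cap 20, load 18): Z1, Z4 — cost 11×8 + 7×9 = 151
  B (cap 24, load 16): Z2, Z3, Z5 — cost 3×6 + 2×3 + 11×2 = 46
  Shipping 197, fixed 363 → total 560.
  Any other capacity-feasible assignment to {A, B} ships for at least 197.
Total demand is 34 and no other set of sites has combined capacity ≥ 34, so {A, B} is the only feasible choice of open sites. Minimum: 560.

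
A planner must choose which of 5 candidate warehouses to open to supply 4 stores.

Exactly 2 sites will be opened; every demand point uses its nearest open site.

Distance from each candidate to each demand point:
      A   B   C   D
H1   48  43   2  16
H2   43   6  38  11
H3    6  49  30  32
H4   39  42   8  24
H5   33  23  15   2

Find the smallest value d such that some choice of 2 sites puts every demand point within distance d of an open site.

Open {H3, H5}.
  Farthest demand point is B at distance 23 (to H5); all others are ≤ 23.
With {H2, H3} the worst case is 30.
With {H1, H5} the worst case is 33.
No size-2 selection achieves below 23.

23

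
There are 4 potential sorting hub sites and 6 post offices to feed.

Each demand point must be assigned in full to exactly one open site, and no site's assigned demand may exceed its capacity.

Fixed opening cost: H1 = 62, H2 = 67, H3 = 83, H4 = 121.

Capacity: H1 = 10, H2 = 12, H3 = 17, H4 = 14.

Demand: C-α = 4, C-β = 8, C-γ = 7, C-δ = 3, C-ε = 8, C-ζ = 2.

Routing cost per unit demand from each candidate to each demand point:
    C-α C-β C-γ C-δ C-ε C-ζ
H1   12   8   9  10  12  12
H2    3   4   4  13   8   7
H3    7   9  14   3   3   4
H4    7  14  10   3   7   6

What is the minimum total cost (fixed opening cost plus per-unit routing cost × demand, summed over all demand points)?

Open {H1, H2, H3}; cheapest assignment that respects the capacities:
  H1 (cap 10, load 8): C-β — cost 8×8 = 64
  H2 (cap 12, load 11): C-α, C-γ — cost 4×3 + 7×4 = 40
  H3 (cap 17, load 13): C-δ, C-ε, C-ζ — cost 3×3 + 8×3 + 2×4 = 41
  Shipping 145, fixed 212 → total 357.
  Any other capacity-feasible assignment to {H1, H2, H3} ships for at least 145.
Compare {H2, H3, H4}: its best feasible assignment gives total 426.
Compare {H1, H2, H4}: its best feasible assignment gives total 431.
Every other set of open sites that can feasibly serve all demand totals ≥ 426 even under its best assignment. Minimum: 357.

357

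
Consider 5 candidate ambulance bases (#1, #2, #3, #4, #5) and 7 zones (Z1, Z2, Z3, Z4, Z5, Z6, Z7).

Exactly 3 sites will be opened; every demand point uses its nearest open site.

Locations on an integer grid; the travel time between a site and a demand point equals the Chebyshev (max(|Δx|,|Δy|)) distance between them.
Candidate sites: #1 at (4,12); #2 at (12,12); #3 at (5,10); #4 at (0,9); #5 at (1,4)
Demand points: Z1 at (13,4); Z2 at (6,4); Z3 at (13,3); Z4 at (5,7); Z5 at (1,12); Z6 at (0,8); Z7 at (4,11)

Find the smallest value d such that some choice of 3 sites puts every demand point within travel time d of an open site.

8

Open {#1, #2, #3}.
  Farthest demand point is Z1 at travel time 8 (to #2); all others are ≤ 8.
With {#1, #3, #4} the worst case is 8.
With {#1, #3, #5} the worst case is 8.
No size-3 selection achieves below 8.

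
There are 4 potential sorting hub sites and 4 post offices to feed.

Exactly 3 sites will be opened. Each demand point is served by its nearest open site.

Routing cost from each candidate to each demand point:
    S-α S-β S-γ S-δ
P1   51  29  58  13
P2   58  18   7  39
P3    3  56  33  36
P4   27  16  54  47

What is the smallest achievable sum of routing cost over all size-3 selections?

41

Open {P1, P2, P3}.
  S-α→P3 3, S-β→P2 18, S-γ→P2 7, S-δ→P1 13  ⇒ total 41.
Compare {P2, P3, P4}: total 62.
Compare {P1, P2, P4}: total 63.
No size-3 selection does better; minimum is 41.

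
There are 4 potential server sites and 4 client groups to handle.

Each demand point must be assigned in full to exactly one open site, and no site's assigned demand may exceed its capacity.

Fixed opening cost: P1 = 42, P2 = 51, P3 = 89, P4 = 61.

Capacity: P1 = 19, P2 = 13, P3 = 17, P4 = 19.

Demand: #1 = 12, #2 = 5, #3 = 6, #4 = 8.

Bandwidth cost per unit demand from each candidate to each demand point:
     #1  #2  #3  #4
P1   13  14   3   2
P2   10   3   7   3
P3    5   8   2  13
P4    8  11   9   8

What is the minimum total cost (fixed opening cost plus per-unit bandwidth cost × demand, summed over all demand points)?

265

Open {P1, P3}; cheapest assignment that respects the capacities:
  P1 (cap 19, load 14): #3, #4 — cost 6×3 + 8×2 = 34
  P3 (cap 17, load 17): #1, #2 — cost 12×5 + 5×8 = 100
  Shipping 134, fixed 131 → total 265.
  Any other capacity-feasible assignment to {P1, P3} ships for at least 134.
Compare {P1, P4}: its best feasible assignment gives total 288.
Compare {P1, P2, P3}: its best feasible assignment gives total 291.
Every other set of open sites that can feasibly serve all demand totals ≥ 288 even under its best assignment. Minimum: 265.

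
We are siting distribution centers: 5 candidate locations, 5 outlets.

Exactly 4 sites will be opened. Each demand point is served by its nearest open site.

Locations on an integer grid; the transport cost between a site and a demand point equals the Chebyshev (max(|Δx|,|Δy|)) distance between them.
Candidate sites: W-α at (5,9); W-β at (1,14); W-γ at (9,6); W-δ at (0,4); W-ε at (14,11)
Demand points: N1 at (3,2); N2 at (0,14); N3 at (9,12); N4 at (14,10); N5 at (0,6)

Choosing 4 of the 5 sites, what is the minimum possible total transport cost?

11

Open {W-α, W-β, W-δ, W-ε}.
  N1→W-δ 3, N2→W-β 1, N3→W-α 4, N4→W-ε 1, N5→W-δ 2  ⇒ total 11.
Compare {W-β, W-γ, W-δ, W-ε}: total 12.
Compare {W-α, W-β, W-γ, W-δ}: total 15.
No size-4 selection does better; minimum is 11.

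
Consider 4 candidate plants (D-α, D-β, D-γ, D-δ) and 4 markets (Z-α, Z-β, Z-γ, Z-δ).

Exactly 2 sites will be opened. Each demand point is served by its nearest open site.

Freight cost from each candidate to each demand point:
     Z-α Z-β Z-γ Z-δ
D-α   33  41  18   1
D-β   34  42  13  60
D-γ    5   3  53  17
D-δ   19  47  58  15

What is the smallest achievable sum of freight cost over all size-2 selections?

27

Open {D-α, D-γ}.
  Z-α→D-γ 5, Z-β→D-γ 3, Z-γ→D-α 18, Z-δ→D-α 1  ⇒ total 27.
Compare {D-β, D-γ}: total 38.
Compare {D-γ, D-δ}: total 76.
No size-2 selection does better; minimum is 27.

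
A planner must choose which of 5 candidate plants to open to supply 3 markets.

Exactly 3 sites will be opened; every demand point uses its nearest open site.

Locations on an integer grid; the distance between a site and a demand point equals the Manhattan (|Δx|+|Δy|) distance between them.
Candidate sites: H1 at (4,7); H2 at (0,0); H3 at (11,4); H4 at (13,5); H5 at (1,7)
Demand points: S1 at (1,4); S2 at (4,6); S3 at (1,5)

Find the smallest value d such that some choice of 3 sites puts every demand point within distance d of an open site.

3

Open {H1, H2, H5}.
  Farthest demand point is S1 at distance 3 (to H5); all others are ≤ 3.
With {H1, H3, H5} the worst case is 3.
With {H1, H4, H5} the worst case is 3.
No size-3 selection achieves below 3.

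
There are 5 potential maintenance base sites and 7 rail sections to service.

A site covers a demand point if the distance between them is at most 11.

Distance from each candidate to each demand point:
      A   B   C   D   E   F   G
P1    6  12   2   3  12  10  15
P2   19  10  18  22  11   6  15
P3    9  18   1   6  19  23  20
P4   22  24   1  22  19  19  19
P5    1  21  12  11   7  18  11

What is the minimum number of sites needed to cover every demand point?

3

Coverage sets (demand points within 11 of each site):
  P1: {A, C, D, F}
  P2: {B, E, F}
  P3: {A, C, D}
  P4: {C}
  P5: {A, D, E, G}
No 2 sites suffice: every size-2 union leaves at least one demand point uncovered.
But {P1, P2, P5} covers everything, so the minimum is 3.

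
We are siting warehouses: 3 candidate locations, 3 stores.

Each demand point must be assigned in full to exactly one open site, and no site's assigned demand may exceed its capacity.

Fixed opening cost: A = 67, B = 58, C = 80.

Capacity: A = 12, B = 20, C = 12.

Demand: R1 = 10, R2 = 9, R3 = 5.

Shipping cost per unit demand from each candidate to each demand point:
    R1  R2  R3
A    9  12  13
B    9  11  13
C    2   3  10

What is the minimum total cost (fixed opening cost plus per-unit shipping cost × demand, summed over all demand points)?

320

Open {B, C}; cheapest assignment that respects the capacities:
  B (cap 20, load 15): R1, R3 — cost 10×9 + 5×13 = 155
  C (cap 12, load 9): R2 — cost 9×3 = 27
  Shipping 182, fixed 138 → total 320.
  Any other capacity-feasible assignment to {B, C} ships for at least 182.
Compare {A, B}: its best feasible assignment gives total 379.
Compare {A, B, C}: its best feasible assignment gives total 387.
Every other set of open sites that can feasibly serve all demand totals ≥ 379 even under its best assignment. Minimum: 320.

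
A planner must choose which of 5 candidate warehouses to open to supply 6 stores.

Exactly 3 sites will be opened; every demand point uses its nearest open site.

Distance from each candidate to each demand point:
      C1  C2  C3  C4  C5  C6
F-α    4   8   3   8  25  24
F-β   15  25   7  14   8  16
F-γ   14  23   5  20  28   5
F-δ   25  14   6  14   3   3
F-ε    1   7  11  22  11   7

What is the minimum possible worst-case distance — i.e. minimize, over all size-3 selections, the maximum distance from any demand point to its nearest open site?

8

Open {F-α, F-β, F-γ}.
  Farthest demand point is C2 at distance 8 (to F-α); all others are ≤ 8.
With {F-α, F-β, F-δ} the worst case is 8.
With {F-α, F-β, F-ε} the worst case is 8.
No size-3 selection achieves below 8.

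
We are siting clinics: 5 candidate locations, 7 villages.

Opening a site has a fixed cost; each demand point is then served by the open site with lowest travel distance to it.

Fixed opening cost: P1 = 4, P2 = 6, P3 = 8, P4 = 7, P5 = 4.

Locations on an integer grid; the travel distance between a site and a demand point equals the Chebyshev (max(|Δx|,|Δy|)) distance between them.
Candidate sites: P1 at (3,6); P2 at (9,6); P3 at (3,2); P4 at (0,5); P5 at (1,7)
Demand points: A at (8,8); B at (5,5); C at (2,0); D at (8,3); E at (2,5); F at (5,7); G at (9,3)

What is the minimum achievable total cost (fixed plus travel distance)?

Open {P1, P2}: assign each demand point to its cheapest open site.
  A→P2 2, B→P1 2, C→P1 6, D→P2 3, E→P1 1, F→P1 2, G→P2 3
  travel distance 19, fixed 10 → total 29.
Compare {P1}: travel distance 27 + fixed 4 = 31.
Compare {P1, P2, P3}: travel distance 15 + fixed 18 = 33.
Compare {P1, P2, P5}: travel distance 19 + fixed 14 = 33.
All other subsets cost ≥ 31. Minimum total cost: 29.

29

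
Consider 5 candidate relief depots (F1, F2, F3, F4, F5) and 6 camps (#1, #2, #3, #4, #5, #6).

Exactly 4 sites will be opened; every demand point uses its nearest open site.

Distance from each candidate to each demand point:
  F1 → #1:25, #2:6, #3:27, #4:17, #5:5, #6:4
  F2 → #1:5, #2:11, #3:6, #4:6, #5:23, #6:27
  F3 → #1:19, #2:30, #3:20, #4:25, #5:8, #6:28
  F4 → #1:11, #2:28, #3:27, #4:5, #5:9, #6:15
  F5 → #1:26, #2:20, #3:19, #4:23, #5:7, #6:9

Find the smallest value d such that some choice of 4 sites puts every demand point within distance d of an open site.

6

Open {F1, F2, F3, F4}.
  Farthest demand point is #2 at distance 6 (to F1); all others are ≤ 6.
With {F1, F2, F3, F5} the worst case is 6.
With {F1, F2, F4, F5} the worst case is 6.
No size-4 selection achieves below 6.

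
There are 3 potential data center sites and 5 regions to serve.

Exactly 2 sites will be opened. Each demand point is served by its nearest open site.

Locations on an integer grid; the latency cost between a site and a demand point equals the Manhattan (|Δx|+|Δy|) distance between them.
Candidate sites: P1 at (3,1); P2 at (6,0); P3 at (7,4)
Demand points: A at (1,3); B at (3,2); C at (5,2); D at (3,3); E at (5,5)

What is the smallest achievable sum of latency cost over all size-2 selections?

Open {P1, P3}.
  A→P1 4, B→P1 1, C→P1 3, D→P1 2, E→P3 3  ⇒ total 13.
Compare {P1, P2}: total 16.
Compare {P2, P3}: total 23.

13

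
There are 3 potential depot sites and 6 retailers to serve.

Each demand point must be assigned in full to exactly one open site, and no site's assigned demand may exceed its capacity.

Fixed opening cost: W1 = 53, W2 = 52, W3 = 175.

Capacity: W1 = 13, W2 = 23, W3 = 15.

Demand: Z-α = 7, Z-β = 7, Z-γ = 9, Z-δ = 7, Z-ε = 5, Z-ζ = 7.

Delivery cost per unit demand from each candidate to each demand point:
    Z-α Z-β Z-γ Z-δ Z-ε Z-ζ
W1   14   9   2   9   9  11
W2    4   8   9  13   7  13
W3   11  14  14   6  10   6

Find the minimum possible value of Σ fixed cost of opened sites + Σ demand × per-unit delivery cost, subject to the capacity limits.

Open {W1, W2, W3}; cheapest assignment that respects the capacities:
  W1 (cap 13, load 9): Z-γ — cost 9×2 = 18
  W2 (cap 23, load 19): Z-α, Z-β, Z-ε — cost 7×4 + 7×8 + 5×7 = 119
  W3 (cap 15, load 14): Z-δ, Z-ζ — cost 7×6 + 7×6 = 84
  Shipping 221, fixed 280 → total 501.
  Any other capacity-feasible assignment to {W1, W2, W3} ships for at least 221.
Total demand is 42 and no other set of sites has combined capacity ≥ 42, so {W1, W2, W3} is the only feasible choice of open sites. Minimum: 501.

501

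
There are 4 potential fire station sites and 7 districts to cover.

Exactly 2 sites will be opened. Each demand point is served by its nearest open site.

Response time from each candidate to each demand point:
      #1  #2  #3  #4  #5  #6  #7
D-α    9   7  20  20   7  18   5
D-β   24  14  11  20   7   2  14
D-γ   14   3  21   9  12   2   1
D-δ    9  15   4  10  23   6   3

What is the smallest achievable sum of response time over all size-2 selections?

Open {D-γ, D-δ}.
  #1→D-δ 9, #2→D-γ 3, #3→D-δ 4, #4→D-γ 9, #5→D-γ 12, #6→D-γ 2, #7→D-γ 1  ⇒ total 40.
Compare {D-α, D-δ}: total 46.
Compare {D-β, D-γ}: total 47.
No size-2 selection does better; minimum is 40.

40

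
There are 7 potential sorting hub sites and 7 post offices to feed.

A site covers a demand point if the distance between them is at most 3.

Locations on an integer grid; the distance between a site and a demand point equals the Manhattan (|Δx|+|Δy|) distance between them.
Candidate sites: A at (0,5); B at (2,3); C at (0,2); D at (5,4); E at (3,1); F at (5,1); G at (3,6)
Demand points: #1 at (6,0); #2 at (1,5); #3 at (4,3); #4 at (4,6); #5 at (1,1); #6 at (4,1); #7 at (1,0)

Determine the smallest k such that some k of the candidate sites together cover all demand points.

3

Coverage sets (demand points within 3 of each site):
  A: {#2}
  B: {#2, #3, #5}
  C: {#5, #7}
  D: {#3, #4}
  E: {#3, #5, #6, #7}
  F: {#1, #3, #6}
  G: {#2, #4}
No 2 sites suffice: every size-2 union leaves at least one demand point uncovered.
But {C, F, G} covers everything, so the minimum is 3.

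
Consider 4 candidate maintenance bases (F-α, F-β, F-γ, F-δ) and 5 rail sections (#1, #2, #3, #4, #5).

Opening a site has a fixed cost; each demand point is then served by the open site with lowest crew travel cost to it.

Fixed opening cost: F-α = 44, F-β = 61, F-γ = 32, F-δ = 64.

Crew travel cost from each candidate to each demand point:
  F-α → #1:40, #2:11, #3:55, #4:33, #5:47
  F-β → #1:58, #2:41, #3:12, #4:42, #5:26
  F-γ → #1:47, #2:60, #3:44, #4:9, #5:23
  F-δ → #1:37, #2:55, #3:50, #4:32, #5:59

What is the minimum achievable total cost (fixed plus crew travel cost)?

Open {F-α, F-γ}: assign each demand point to its cheapest open site.
  #1→F-α 40, #2→F-α 11, #3→F-γ 44, #4→F-γ 9, #5→F-γ 23
  crew travel cost 127, fixed 76 → total 203.
Compare {F-γ}: crew travel cost 183 + fixed 32 = 215.
Compare {F-β, F-γ}: crew travel cost 132 + fixed 93 = 225.
Compare {F-α, F-β}: crew travel cost 122 + fixed 105 = 227.
All other subsets cost ≥ 215. Minimum total cost: 203.

203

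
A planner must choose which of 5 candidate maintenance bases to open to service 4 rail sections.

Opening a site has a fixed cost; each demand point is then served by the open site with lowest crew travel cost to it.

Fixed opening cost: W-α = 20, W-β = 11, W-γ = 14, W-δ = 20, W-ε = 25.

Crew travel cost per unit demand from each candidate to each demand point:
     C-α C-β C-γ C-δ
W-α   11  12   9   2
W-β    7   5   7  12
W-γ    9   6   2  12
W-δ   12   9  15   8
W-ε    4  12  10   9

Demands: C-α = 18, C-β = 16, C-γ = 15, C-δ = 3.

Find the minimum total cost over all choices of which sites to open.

Open {W-α, W-β, W-γ, W-ε}: assign each demand point to its cheapest open site.
  C-α→W-ε 18×4=72, C-β→W-β 16×5=80, C-γ→W-γ 15×2=30, C-δ→W-α 3×2=6
  crew travel cost 188, fixed 70 → total 258.
Compare {W-β, W-γ, W-ε}: crew travel cost 209 + fixed 50 = 259.
Compare {W-α, W-γ, W-ε}: crew travel cost 204 + fixed 59 = 263.
Compare {W-γ, W-ε}: crew travel cost 225 + fixed 39 = 264.
All other subsets cost ≥ 259. Minimum total cost: 258.

258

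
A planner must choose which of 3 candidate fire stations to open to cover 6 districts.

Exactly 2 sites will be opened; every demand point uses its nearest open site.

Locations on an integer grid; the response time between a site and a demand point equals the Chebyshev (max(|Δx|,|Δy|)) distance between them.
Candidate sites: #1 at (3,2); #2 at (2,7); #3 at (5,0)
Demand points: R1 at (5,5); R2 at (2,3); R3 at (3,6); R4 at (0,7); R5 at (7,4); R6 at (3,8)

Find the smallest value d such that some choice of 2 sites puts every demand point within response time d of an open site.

Open {#1, #2}.
  Farthest demand point is R5 at response time 4 (to #1); all others are ≤ 4.
With {#2, #3} the worst case is 4.
With {#1, #3} the worst case is 6.
No size-2 selection achieves below 4.

4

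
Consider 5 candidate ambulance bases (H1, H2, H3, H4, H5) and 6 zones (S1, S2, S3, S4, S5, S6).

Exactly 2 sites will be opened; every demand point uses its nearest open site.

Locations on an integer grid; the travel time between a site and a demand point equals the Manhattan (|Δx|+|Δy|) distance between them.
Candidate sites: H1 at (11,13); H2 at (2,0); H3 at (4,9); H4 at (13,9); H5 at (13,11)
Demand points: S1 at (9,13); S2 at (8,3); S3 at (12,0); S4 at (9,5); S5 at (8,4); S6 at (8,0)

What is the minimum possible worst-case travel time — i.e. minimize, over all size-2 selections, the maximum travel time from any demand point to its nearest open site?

Open {H1, H2}.
  Farthest demand point is S3 at travel time 10 (to H2); all others are ≤ 10.
With {H2, H3} the worst case is 10.
With {H2, H4} the worst case is 10.
No size-2 selection achieves below 10.

10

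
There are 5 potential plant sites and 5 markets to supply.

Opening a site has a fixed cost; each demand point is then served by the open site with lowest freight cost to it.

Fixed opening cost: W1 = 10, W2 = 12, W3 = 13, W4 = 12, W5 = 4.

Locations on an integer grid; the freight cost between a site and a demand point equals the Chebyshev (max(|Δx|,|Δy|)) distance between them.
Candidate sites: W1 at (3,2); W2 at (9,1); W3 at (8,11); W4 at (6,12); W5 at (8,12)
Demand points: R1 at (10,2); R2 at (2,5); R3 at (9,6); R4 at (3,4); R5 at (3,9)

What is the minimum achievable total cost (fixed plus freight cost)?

Open {W1}: assign each demand point to its cheapest open site.
  R1→W1 7, R2→W1 3, R3→W1 6, R4→W1 2, R5→W1 7
  freight cost 25, fixed 10 → total 35.
Compare {W1, W5}: freight cost 23 + fixed 14 = 37.
Compare {W2}: freight cost 27 + fixed 12 = 39.
Compare {W5}: freight cost 36 + fixed 4 = 40.
All other subsets cost ≥ 37. Minimum total cost: 35.

35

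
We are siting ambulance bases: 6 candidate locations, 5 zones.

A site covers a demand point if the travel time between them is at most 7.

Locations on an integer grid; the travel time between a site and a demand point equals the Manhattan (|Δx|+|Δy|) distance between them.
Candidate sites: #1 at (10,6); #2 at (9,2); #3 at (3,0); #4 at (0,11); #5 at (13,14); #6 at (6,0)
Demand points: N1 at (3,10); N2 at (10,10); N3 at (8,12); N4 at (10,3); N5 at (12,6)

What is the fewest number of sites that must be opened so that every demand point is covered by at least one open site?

3

Coverage sets (demand points within 7 of each site):
  #1: {N2, N4, N5}
  #2: {N4, N5}
  #3: {}
  #4: {N1}
  #5: {N2, N3}
  #6: {N4}
No 2 sites suffice: every size-2 union leaves at least one demand point uncovered.
But {#1, #4, #5} covers everything, so the minimum is 3.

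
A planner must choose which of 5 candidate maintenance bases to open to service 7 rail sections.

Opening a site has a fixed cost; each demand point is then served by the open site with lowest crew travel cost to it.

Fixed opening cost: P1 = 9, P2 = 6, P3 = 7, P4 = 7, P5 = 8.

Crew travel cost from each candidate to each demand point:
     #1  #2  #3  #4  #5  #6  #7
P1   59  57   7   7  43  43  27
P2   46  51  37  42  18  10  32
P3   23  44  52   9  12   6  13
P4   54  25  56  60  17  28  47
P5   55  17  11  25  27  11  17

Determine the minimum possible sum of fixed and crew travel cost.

106

Open {P3, P5}: assign each demand point to its cheapest open site.
  #1→P3 23, #2→P5 17, #3→P5 11, #4→P3 9, #5→P3 12, #6→P3 6, #7→P3 13
  crew travel cost 91, fixed 15 → total 106.
Compare {P1, P3, P5}: crew travel cost 85 + fixed 24 = 109.
Compare {P2, P3, P5}: crew travel cost 91 + fixed 21 = 112.
Compare {P3, P4, P5}: crew travel cost 91 + fixed 22 = 113.
All other subsets cost ≥ 109. Minimum total cost: 106.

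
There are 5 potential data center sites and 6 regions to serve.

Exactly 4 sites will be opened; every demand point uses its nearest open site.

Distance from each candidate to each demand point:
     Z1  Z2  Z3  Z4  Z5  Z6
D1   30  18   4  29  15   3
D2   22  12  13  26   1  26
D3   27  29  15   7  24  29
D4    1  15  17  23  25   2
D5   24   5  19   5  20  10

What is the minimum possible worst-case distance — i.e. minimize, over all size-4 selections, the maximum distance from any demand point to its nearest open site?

5

Open {D1, D2, D4, D5}.
  Farthest demand point is Z2 at distance 5 (to D5); all others are ≤ 5.
With {D1, D2, D3, D4} the worst case is 12.
With {D2, D3, D4, D5} the worst case is 13.
No size-4 selection achieves below 5.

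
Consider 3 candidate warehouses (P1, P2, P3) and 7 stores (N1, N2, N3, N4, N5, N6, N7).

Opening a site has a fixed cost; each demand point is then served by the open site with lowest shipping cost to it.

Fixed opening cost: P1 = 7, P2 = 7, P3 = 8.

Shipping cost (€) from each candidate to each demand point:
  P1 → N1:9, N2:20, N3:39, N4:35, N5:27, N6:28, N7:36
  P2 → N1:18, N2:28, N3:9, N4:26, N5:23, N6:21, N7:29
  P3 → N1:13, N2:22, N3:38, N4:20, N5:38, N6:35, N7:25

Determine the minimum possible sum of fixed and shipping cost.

148

Open {P2, P3}: assign each demand point to its cheapest open site.
  N1→P3 13, N2→P3 22, N3→P2 9, N4→P3 20, N5→P2 23, N6→P2 21, N7→P3 25
  shipping cost 133, fixed 15 → total 148.
Compare {P1, P2, P3}: shipping cost 127 + fixed 22 = 149.
Compare {P1, P2}: shipping cost 137 + fixed 14 = 151.
Compare {P2}: shipping cost 154 + fixed 7 = 161.
All other subsets cost ≥ 149. Minimum total cost: 148.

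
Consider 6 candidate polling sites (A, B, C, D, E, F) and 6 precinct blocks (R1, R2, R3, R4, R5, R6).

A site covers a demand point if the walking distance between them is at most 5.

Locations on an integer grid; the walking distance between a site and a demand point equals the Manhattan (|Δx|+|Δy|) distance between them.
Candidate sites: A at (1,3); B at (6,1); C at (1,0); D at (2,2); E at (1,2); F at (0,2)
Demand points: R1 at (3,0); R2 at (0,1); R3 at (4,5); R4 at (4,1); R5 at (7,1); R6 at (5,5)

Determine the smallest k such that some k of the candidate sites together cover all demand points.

2

Coverage sets (demand points within 5 of each site):
  A: {R1, R2, R3, R4}
  B: {R1, R4, R5, R6}
  C: {R1, R2, R4}
  D: {R1, R2, R3, R4}
  E: {R1, R2, R4}
  F: {R1, R2, R4}
No single site covers all 6 demand points.
But {A, B} covers everything, so the minimum is 2.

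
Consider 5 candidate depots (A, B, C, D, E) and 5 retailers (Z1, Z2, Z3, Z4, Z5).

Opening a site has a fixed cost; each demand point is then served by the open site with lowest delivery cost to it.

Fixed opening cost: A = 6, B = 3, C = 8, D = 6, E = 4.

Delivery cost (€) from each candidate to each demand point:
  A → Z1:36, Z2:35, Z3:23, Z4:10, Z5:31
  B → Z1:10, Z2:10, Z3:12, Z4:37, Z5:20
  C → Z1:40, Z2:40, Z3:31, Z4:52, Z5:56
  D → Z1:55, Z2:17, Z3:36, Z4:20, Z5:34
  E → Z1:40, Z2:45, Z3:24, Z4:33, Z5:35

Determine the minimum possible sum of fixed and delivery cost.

Open {A, B}: assign each demand point to its cheapest open site.
  Z1→B 10, Z2→B 10, Z3→B 12, Z4→A 10, Z5→B 20
  delivery cost 62, fixed 9 → total 71.
Compare {A, B, E}: delivery cost 62 + fixed 13 = 75.
Compare {A, B, D}: delivery cost 62 + fixed 15 = 77.
Compare {A, B, C}: delivery cost 62 + fixed 17 = 79.
All other subsets cost ≥ 75. Minimum total cost: 71.

71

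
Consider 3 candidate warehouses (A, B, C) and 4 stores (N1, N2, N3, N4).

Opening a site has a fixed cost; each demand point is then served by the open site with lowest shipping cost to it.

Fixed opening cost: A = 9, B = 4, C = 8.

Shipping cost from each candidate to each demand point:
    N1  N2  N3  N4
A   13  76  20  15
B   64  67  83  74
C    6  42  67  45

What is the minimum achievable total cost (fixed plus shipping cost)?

100

Open {A, C}: assign each demand point to its cheapest open site.
  N1→C 6, N2→C 42, N3→A 20, N4→A 15
  shipping cost 83, fixed 17 → total 100.
Compare {A, B, C}: shipping cost 83 + fixed 21 = 104.
Compare {A, B}: shipping cost 115 + fixed 13 = 128.
Compare {A}: shipping cost 124 + fixed 9 = 133.
All other subsets cost ≥ 104. Minimum total cost: 100.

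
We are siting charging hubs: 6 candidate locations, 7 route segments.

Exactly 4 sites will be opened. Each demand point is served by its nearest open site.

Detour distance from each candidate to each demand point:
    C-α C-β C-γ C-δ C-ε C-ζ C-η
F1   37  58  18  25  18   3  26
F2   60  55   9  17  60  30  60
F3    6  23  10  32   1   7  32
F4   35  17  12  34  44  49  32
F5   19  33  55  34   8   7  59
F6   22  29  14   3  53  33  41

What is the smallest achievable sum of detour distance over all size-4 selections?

66

Open {F1, F3, F4, F6}.
  C-α→F3 6, C-β→F4 17, C-γ→F3 10, C-δ→F6 3, C-ε→F3 1, C-ζ→F1 3, C-η→F1 26  ⇒ total 66.
Compare {F1, F2, F3, F6}: total 71.
Compare {F1, F3, F5, F6}: total 72.
No size-4 selection does better; minimum is 66.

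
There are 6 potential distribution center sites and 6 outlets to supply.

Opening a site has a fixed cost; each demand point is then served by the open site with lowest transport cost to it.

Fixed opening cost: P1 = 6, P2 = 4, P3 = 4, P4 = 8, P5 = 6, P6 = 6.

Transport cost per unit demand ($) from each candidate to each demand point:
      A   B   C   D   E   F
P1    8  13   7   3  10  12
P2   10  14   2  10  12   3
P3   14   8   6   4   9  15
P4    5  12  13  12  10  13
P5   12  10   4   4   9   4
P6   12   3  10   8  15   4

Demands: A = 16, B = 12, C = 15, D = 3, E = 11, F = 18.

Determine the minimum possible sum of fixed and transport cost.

333

Open {P2, P3, P4, P6}: assign each demand point to its cheapest open site.
  A→P4 16×5=80, B→P6 12×3=36, C→P2 15×2=30, D→P3 3×4=12, E→P3 11×9=99, F→P2 18×3=54
  transport cost 311, fixed 22 → total 333.
Compare {P2, P4, P5, P6}: transport cost 311 + fixed 24 = 335.
Compare {P1, P2, P3, P4, P6}: transport cost 308 + fixed 28 = 336.
Compare {P1, P2, P4, P5, P6}: transport cost 308 + fixed 30 = 338.
All other subsets cost ≥ 335. Minimum total cost: 333.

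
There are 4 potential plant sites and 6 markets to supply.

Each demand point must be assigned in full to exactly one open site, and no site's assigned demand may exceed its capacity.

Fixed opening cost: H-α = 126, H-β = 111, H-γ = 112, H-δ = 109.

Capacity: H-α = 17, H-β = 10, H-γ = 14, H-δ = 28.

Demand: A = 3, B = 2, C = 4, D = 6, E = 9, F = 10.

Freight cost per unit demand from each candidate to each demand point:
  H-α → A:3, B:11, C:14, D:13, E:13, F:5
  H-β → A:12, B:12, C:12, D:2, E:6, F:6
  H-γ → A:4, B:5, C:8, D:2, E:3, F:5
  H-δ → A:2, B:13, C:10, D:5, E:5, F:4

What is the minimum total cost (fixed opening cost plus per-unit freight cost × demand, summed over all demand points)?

Open {H-γ, H-δ}; cheapest assignment that respects the capacities:
  H-γ (cap 14, load 12): B, C, D — cost 2×5 + 4×8 + 6×2 = 54
  H-δ (cap 28, load 22): A, E, F — cost 3×2 + 9×5 + 10×4 = 91
  Shipping 145, fixed 221 → total 366.
  Any other capacity-feasible assignment to {H-γ, H-δ} ships for at least 145.
Compare {H-β, H-δ}: its best feasible assignment gives total 387.
Compare {H-α, H-δ}: its best feasible assignment gives total 428.
Every other set of open sites that can feasibly serve all demand totals ≥ 387 even under its best assignment. Minimum: 366.

366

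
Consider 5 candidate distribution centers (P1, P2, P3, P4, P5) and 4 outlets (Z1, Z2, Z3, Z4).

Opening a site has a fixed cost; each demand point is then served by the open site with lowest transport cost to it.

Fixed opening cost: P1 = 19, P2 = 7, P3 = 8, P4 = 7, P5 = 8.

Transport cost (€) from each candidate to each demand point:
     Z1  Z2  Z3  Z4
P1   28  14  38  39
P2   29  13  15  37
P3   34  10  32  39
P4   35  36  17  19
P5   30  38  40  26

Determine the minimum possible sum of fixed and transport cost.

Open {P2, P4}: assign each demand point to its cheapest open site.
  Z1→P2 29, Z2→P2 13, Z3→P2 15, Z4→P4 19
  transport cost 76, fixed 14 → total 90.
Compare {P3, P4}: transport cost 80 + fixed 15 = 95.
Compare {P2, P3, P4}: transport cost 73 + fixed 22 = 95.
Compare {P2, P5}: transport cost 83 + fixed 15 = 98.
All other subsets cost ≥ 95. Minimum total cost: 90.

90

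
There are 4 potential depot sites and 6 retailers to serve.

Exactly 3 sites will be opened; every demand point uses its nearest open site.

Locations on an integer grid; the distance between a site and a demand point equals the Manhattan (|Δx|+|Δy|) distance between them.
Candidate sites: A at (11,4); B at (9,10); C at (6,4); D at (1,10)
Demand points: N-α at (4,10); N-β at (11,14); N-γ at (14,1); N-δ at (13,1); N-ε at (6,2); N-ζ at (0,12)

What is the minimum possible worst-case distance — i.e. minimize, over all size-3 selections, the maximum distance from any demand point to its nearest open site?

7

Open {A, B, D}.
  Farthest demand point is N-ε at distance 7 (to A); all others are ≤ 7.
With {A, C, D} the worst case is 10.
With {A, B, C} the worst case is 11.
No size-3 selection achieves below 7.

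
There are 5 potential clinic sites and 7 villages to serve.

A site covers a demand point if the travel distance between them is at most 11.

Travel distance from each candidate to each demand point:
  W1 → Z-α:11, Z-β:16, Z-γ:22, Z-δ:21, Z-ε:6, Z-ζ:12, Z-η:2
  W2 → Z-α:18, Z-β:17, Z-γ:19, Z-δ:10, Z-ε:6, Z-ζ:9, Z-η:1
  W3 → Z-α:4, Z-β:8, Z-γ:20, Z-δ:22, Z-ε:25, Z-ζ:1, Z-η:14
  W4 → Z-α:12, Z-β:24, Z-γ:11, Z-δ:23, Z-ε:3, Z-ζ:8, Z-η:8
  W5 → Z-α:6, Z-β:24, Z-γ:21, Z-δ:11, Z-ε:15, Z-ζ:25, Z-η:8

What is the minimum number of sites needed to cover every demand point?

3

Coverage sets (demand points within 11 of each site):
  W1: {Z-α, Z-ε, Z-η}
  W2: {Z-δ, Z-ε, Z-ζ, Z-η}
  W3: {Z-α, Z-β, Z-ζ}
  W4: {Z-γ, Z-ε, Z-ζ, Z-η}
  W5: {Z-α, Z-δ, Z-η}
No 2 sites suffice: every size-2 union leaves at least one demand point uncovered.
But {W2, W3, W4} covers everything, so the minimum is 3.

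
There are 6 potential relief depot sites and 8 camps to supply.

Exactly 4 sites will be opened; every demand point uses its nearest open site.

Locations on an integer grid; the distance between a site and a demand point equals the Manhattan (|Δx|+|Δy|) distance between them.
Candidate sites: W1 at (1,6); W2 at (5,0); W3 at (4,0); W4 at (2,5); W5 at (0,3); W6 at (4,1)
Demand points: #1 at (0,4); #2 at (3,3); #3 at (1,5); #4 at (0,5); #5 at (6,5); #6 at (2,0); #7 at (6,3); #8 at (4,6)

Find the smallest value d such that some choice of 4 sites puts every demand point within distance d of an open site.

Open {W1, W2, W3, W4}.
  Farthest demand point is #5 at distance 4 (to W4); all others are ≤ 4.
With {W1, W2, W4, W5} the worst case is 4.
With {W1, W2, W4, W6} the worst case is 4.
No size-4 selection achieves below 4.

4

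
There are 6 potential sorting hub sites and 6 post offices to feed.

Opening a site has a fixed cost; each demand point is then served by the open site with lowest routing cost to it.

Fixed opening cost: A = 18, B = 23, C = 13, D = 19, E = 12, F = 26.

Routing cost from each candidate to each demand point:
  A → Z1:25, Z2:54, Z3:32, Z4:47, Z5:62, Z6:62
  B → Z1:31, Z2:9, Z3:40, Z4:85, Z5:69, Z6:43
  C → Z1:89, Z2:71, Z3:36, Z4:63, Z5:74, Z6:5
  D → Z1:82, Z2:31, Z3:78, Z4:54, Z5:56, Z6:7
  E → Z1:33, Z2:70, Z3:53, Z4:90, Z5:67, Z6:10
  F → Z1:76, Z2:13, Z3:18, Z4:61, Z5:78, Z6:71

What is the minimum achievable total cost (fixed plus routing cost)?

227

Open {A, C, F}: assign each demand point to its cheapest open site.
  Z1→A 25, Z2→F 13, Z3→F 18, Z4→A 47, Z5→A 62, Z6→C 5
  routing cost 170, fixed 57 → total 227.
Compare {A, D, F}: routing cost 166 + fixed 63 = 229.
Compare {A, E, F}: routing cost 175 + fixed 56 = 231.
Compare {A, B, C}: routing cost 180 + fixed 54 = 234.
All other subsets cost ≥ 229. Minimum total cost: 227.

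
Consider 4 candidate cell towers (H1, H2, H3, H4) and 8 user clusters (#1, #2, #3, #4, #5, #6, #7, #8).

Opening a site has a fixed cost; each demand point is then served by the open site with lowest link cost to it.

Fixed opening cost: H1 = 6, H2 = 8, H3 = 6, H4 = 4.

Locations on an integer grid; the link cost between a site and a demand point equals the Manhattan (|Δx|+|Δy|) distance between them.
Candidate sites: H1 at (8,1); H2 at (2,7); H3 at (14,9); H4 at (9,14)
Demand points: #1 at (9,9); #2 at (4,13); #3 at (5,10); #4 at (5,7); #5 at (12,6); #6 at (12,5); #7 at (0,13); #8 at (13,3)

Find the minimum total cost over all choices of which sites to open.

Open {H2, H3}: assign each demand point to its cheapest open site.
  #1→H3 5, #2→H2 8, #3→H2 6, #4→H2 3, #5→H3 5, #6→H3 6, #7→H2 8, #8→H3 7
  link cost 48, fixed 14 → total 62.
Compare {H2, H3, H4}: link cost 46 + fixed 18 = 64.
Compare {H3, H4}: link cost 58 + fixed 10 = 68.
Compare {H1, H2, H3}: link cost 48 + fixed 20 = 68.
All other subsets cost ≥ 64. Minimum total cost: 62.

62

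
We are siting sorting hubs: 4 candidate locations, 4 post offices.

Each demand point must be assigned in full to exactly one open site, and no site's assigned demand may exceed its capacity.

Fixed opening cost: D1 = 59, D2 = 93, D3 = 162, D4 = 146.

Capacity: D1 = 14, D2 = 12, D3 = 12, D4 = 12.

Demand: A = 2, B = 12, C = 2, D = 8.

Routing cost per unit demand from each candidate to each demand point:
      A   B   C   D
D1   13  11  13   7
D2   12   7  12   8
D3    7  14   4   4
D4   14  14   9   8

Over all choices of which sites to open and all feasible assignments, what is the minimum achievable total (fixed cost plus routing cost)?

Open {D1, D2}; cheapest assignment that respects the capacities:
  D1 (cap 14, load 12): A, C, D — cost 2×13 + 2×13 + 8×7 = 108
  D2 (cap 12, load 12): B — cost 12×7 = 84
  Shipping 192, fixed 152 → total 344.
  Any other capacity-feasible assignment to {D1, D2} ships for at least 192.
Compare {D2, D3}: its best feasible assignment gives total 393.
Compare {D1, D3}: its best feasible assignment gives total 407.
Every other set of open sites that can feasibly serve all demand totals ≥ 393 even under its best assignment. Minimum: 344.

344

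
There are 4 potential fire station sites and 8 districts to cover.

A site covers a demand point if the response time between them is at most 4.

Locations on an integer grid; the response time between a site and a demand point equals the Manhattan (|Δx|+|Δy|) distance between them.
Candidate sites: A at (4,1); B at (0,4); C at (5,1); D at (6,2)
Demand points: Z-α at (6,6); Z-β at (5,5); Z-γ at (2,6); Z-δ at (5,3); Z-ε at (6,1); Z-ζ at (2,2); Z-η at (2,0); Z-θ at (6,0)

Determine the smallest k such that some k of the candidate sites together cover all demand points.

Coverage sets (demand points within 4 of each site):
  A: {Z-δ, Z-ε, Z-ζ, Z-η, Z-θ}
  B: {Z-γ, Z-ζ}
  C: {Z-β, Z-δ, Z-ε, Z-ζ, Z-η, Z-θ}
  D: {Z-α, Z-β, Z-δ, Z-ε, Z-ζ, Z-θ}
No 2 sites suffice: every size-2 union leaves at least one demand point uncovered.
But {A, B, D} covers everything, so the minimum is 3.

3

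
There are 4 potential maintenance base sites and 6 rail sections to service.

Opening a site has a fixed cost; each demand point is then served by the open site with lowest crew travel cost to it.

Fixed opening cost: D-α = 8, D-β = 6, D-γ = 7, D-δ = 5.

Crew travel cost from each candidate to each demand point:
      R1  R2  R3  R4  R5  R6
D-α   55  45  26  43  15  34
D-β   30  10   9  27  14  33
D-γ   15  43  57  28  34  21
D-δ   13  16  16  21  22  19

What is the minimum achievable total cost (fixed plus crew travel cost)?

Open {D-β, D-δ}: assign each demand point to its cheapest open site.
  R1→D-δ 13, R2→D-β 10, R3→D-β 9, R4→D-δ 21, R5→D-β 14, R6→D-δ 19
  crew travel cost 86, fixed 11 → total 97.
Compare {D-β, D-γ, D-δ}: crew travel cost 86 + fixed 18 = 104.
Compare {D-α, D-β, D-δ}: crew travel cost 86 + fixed 19 = 105.
Compare {D-β, D-γ}: crew travel cost 96 + fixed 13 = 109.
All other subsets cost ≥ 104. Minimum total cost: 97.

97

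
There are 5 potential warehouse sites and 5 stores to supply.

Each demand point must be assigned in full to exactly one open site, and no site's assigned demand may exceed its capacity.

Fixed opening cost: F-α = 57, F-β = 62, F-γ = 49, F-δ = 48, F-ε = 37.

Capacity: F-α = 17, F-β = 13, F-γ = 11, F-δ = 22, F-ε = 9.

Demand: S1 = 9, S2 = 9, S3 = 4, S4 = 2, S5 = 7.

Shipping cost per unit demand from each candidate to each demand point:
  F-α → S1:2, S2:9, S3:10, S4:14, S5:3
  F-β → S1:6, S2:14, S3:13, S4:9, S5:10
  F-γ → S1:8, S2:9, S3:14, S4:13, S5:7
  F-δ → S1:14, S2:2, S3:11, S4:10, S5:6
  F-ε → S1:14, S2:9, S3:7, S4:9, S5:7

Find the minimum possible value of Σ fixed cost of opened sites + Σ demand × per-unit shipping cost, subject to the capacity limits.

Open {F-α, F-δ}; cheapest assignment that respects the capacities:
  F-α (cap 17, load 16): S1, S5 — cost 9×2 + 7×3 = 39
  F-δ (cap 22, load 15): S2, S3, S4 — cost 9×2 + 4×11 + 2×10 = 82
  Shipping 121, fixed 105 → total 226.
  Any other capacity-feasible assignment to {F-α, F-δ} ships for at least 121.
Compare {F-α, F-δ, F-ε}: its best feasible assignment gives total 245.
Compare {F-α, F-γ, F-δ}: its best feasible assignment gives total 275.
Every other set of open sites that can feasibly serve all demand totals ≥ 245 even under its best assignment. Minimum: 226.

226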